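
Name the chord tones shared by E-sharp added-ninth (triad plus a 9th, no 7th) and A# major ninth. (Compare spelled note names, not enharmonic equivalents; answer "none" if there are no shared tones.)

E-sharp  G-double-sharp  B-sharp

E-sharp added-ninth: E-sharp G-double-sharp B-sharp F-double-sharp
A# major ninth: A-sharp C-double-sharp E-sharp G-double-sharp B-sharp
Common to both → E-sharp, G-double-sharp, B-sharp.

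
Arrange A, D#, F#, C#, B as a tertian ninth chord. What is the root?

B

Stacking in thirds gives B – D# – F# – A – C#, so B is the root — B dominant ninth.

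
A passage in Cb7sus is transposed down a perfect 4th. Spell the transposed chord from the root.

Gb, Cb, Db, Fb

A perfect 4th down from Cb is Gb, so the new chord is Gb dominant seventh suspended fourth.
Gb — root
Cb — perfect 4th
Db — perfect 5th
Fb — minor 7th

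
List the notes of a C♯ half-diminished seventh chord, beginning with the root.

C-sharp, E, G, B

Root C-sharp, quality half-diminished seventh:
Root: C-sharp
Minor 3rd (3rd): E
Diminished 5th (5th): G
Minor 7th (7th): B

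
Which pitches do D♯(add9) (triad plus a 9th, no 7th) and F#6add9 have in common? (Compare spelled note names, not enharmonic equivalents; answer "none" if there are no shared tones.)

D#, A#

D♯(add9) = D#, F##, A#, E#.
F#6add9 = F#, A#, C#, D#, G#.
Shared: D#, A#.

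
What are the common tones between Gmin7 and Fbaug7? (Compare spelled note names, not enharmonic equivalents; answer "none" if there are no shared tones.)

Gmin7 = G, Bb, D, F.
Fbaug7 = Fb, Ab, C, Ebb.
Shared: none.

none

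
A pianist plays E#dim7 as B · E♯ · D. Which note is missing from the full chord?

E#dim7 = E♯, G♯, B, D. The voicing lacks the 3rd (minor 3rd), G♯.

G♯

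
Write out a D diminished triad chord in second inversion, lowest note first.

D diminished triad = D–F–A-flat; second inversion → fifth (A-flat) lowest.

A-flat  D  F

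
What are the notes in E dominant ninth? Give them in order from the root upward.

E, G-sharp, B, D, F-sharp

E dominant ninth is a dominant ninth built on E.
- root: E
- major 3rd: G-sharp
- perfect 5th: B
- minor 7th: D
- major 9th: F-sharp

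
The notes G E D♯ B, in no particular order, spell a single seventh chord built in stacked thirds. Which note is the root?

E

Stacking in thirds gives E – G – B – D♯, so E is the root — E minor-major seventh.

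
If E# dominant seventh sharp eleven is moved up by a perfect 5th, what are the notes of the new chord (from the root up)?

B♯ – D𝄪 – F𝄪 – A♯ – E𝄪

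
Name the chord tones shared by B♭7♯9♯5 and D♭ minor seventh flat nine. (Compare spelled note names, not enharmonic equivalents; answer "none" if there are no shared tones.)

Ab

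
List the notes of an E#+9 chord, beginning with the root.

E#+9 is a dominant ninth sharp five built on E#.
Root: E#
Major 3rd (3rd): G##
Augmented 5th (5th): B##
Minor 7th (7th): D#
Major 9th (9th): F##

E#, G##, B##, D#, F##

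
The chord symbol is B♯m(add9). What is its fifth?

B♯m(add9) is built on B♯; its 5th is a perfect 5th above the root.
A fifth above B uses the letter F, and the perfect 5th above B♯ is F𝄪.

F𝄪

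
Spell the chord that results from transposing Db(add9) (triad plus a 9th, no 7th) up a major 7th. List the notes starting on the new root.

Transposed root: Db → C (major 7th up). So we spell C added-ninth:
- root: C
- major 3rd: E
- perfect 5th: G
- major 9th: D

C, E, G, D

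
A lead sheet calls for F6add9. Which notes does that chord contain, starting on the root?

F, A, C, D, G

F6add9: six-nine on F.
- root: F
- major 3rd: A
- perfect 5th: C
- major 6th: D
- major 9th: G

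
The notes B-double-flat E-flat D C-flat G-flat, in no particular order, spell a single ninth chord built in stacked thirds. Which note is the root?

C-flat

Stacking in thirds gives C-flat – E-flat – G-flat – B-double-flat – D, so C-flat is the root — C-flat dominant seventh sharp nine.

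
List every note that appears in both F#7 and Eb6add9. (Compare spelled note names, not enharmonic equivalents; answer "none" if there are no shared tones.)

none

F#7 = F#, A#, C#, E.
Eb6add9 = Eb, G, Bb, C, F.
Shared: none.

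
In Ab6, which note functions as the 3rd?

C

Ab6 is built on A♭; its 3rd is a major 3rd above the root.
A third above A uses the letter C, and the major 3rd above A♭ is C.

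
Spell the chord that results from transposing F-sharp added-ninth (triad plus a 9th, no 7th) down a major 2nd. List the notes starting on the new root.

Transposed root: F-sharp → E (major 2nd down). So we spell E added-ninth:
Root: E
Major 3rd (3rd): G-sharp
Perfect 5th (5th): B
Major 9th (9th): F-sharp

E  G-sharp  B  F-sharp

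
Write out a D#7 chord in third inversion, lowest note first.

In root position, D#7 is D#–F##–A#–C#.
Third inversion puts the seventh (C#) in the bass.

C# D# F## A#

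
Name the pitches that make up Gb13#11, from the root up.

Gb Bb Db Fb Ab C Eb

Gb13#11 is a dominant thirteenth sharp eleven built on Gb.
- root: Gb
- major 3rd: Bb
- perfect 5th: Db
- minor 7th: Fb
- major 9th: Ab
- augmented 11th: C
- major 13th: Eb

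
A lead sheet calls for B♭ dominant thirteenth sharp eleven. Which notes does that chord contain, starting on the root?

Bb  D  F  Ab  C  E  G

B♭ dominant thirteenth sharp eleven is a dominant thirteenth sharp eleven built on Bb.
Bb — root
D — major 3rd
F — perfect 5th
Ab — minor 7th
C — major 9th
E — augmented 11th
G — major 13th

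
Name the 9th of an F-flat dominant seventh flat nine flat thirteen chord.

Root of F-flat dominant seventh flat nine flat thirteen = F♭. The 9th is a minor 9th: F♭ up a minor 9th → G𝄫.

G𝄫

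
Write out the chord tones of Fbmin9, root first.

F♭  A𝄫  C♭  E𝄫  G♭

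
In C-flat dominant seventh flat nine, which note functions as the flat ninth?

Root of C-flat dominant seventh flat nine = Cb. The 9th is a minor 9th: Cb up a minor 9th → Dbb.

Dbb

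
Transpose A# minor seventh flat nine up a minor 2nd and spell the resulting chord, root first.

B, D, F♯, A, C

A♯ up a minor 2nd → B. New chord: B minor seventh flat nine.
- root: B
- minor 3rd: D
- perfect 5th: F♯
- minor 7th: A
- minor 9th: C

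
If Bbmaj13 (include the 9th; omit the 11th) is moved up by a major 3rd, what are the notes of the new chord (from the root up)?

A major 3rd up from Bb is D, so the new chord is D major thirteenth.
- root: D
- major 3rd: F#
- perfect 5th: A
- major 7th: C#
- major 9th: E
- major 13th: B

D, F#, A, C#, E, B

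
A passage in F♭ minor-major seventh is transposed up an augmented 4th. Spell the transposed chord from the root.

An augmented 4th up from F-flat is B-flat, so the new chord is B-flat minor-major seventh.
root → B-flat
3rd (minor 3rd) → D-flat
5th (perfect 5th) → F
7th (major 7th) → A

B-flat D-flat F A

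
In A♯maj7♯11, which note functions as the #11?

D##

Root of A♯maj7♯11 = A#. The 11th is an augmented 11th: A# up an augmented 11th → D##.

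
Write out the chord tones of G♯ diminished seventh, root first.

G-sharp, B, D, F

G♯ diminished seventh is a diminished seventh built on G-sharp.
Root: G-sharp
Minor 3rd (3rd): B
Diminished 5th (5th): D
Diminished 7th (7th): F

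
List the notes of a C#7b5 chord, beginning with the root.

C#, E#, G, B

C#7b5: dominant seventh flat five on C#.
Root: C#
Major 3rd (3rd): E#
Diminished 5th (5th): G
Minor 7th (7th): B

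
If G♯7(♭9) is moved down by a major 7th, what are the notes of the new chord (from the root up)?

A – C# – E – G – Bb

A major 7th down from G# is A, so the new chord is A dominant seventh flat nine.
A — root
C# — major 3rd
E — perfect 5th
G — minor 7th
Bb — minor 9th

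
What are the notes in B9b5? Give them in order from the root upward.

B  D♯  F  A  C♯

B9b5: dominant ninth flat five on B.
B — root
D♯ — major 3rd
F — diminished 5th
A — minor 7th
C♯ — major 9th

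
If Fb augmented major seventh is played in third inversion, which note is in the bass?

Fb augmented major seventh = F-flat–A-flat–C–E-flat. Third inversion → seventh in the bass = E-flat.

E-flat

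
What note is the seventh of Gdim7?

Fb

Root of Gdim7 = G. The 7th is a diminished 7th: G up a diminished 7th → Fb.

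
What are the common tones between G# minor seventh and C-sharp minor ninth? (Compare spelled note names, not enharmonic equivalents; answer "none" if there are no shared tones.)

G# minor seventh = G-sharp, B, D-sharp, F-sharp.
C-sharp minor ninth = C-sharp, E, G-sharp, B, D-sharp.
Shared: G-sharp, B, D-sharp.

G-sharp – B – D-sharp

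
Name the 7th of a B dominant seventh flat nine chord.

Root of B dominant seventh flat nine = B. The 7th is a minor 7th: B up a minor 7th → A.

A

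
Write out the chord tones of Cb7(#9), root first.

Cb7(#9) is a dominant seventh sharp nine built on Cb.
- root: Cb
- major 3rd: Eb
- perfect 5th: Gb
- minor 7th: Bbb
- augmented 9th: D

Cb  Eb  Gb  Bbb  D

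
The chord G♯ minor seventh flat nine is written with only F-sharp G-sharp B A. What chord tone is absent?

D-sharp

G♯ minor seventh flat nine = G-sharp, B, D-sharp, F-sharp, A. The voicing lacks the 5th (perfect 5th), D-sharp.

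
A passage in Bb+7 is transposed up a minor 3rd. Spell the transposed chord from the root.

Db F A Cb

Transposed root: Bb → Db (minor 3rd up). So we spell Db augmented seventh:
- root: Db
- major 3rd: F
- augmented 5th: A
- minor 7th: Cb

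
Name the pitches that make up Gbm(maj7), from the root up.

G♭, B𝄫, D♭, F

Gbm(maj7) is a minor-major seventh built on G♭.
root → G♭
3rd (minor 3rd) → B𝄫
5th (perfect 5th) → D♭
7th (major 7th) → F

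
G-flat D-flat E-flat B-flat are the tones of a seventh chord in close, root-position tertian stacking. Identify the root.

E-flat

Stacking in thirds gives E-flat – G-flat – B-flat – D-flat, so E-flat is the root — E-flat minor seventh.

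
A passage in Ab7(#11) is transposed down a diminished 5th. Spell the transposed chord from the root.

Ab down a diminished 5th → D. New chord: D dominant seventh sharp eleven.
D — root
F# — major 3rd
A — perfect 5th
C — minor 7th
G# — augmented 11th

D, F#, A, C, G#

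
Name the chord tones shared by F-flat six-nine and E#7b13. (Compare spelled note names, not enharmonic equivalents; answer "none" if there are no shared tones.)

F-flat six-nine: Fb Ab Cb Db Gb
E#7b13: E# G## B# D# C#
Common to both → none.

none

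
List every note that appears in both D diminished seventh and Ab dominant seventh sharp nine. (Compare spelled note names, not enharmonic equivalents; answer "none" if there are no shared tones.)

A-flat

D diminished seventh = D, F, A-flat, C-flat.
Ab dominant seventh sharp nine = A-flat, C, E-flat, G-flat, B.
Shared: A-flat.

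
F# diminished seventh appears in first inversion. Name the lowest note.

F# diminished seventh in root position is F-sharp–A–C–E-flat.
First inversion places the third in the bass, which is A.

A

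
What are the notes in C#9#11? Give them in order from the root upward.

C#  E#  G#  B  D#  F##

Root C#, quality dominant ninth sharp eleven:
Root: C#
Major 3rd (3rd): E#
Perfect 5th (5th): G#
Minor 7th (7th): B
Major 9th (9th): D#
Augmented 11th (11th): F##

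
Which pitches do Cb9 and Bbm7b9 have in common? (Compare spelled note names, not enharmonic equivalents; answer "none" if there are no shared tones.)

Cb, Db

Cb9 = Cb, Eb, Gb, Bbb, Db.
Bbm7b9 = Bb, Db, F, Ab, Cb.
Shared: Cb, Db.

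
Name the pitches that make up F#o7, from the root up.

F#, A, C, Eb

F#o7: diminished seventh on F#.
Root: F#
Minor 3rd (3rd): A
Diminished 5th (5th): C
Diminished 7th (7th): Eb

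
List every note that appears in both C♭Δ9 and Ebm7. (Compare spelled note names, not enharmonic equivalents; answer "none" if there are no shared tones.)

Eb, Gb, Bb, Db

C♭Δ9 = Cb, Eb, Gb, Bb, Db.
Ebm7 = Eb, Gb, Bb, Db.
Shared: Eb, Gb, Bb, Db.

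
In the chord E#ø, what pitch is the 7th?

Root of E#ø = E#. The 7th is a minor 7th: E# up a minor 7th → D#.

D#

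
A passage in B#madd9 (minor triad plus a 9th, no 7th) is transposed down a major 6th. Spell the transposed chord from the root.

D♯, F♯, A♯, E♯

Transposed root: B♯ → D♯ (major 6th down). So we spell D♯ minor added-ninth:
root → D♯
3rd (minor 3rd) → F♯
5th (perfect 5th) → A♯
9th (major 9th) → E♯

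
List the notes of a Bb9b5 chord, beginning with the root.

Bb, D, Fb, Ab, C

Bb9b5 is a dominant ninth flat five built on Bb.
root → Bb
3rd (major 3rd) → D
5th (diminished 5th) → Fb
7th (minor 7th) → Ab
9th (major 9th) → C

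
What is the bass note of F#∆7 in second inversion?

C#

F#∆7 = F#–A#–C#–E#. Second inversion → fifth in the bass = C#.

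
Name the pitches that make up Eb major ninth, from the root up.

Eb G Bb D F

Eb major ninth is a major ninth built on Eb.
- root: Eb
- major 3rd: G
- perfect 5th: Bb
- major 7th: D
- major 9th: F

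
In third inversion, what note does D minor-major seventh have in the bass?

C#

D minor-major seventh = D–F–A–C#. Third inversion → seventh in the bass = C#.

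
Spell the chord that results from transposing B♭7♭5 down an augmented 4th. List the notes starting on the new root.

F♭, A♭, C𝄫, E𝄫

An augmented 4th down from B♭ is F♭, so the new chord is F♭ dominant seventh flat five.
Root: F♭
Major 3rd (3rd): A♭
Diminished 5th (5th): C𝄫
Minor 7th (7th): E𝄫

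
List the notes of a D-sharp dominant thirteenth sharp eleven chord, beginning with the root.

Root D-sharp, quality dominant thirteenth sharp eleven:
- root: D-sharp
- major 3rd: F-double-sharp
- perfect 5th: A-sharp
- minor 7th: C-sharp
- major 9th: E-sharp
- augmented 11th: G-double-sharp
- major 13th: B-sharp

D-sharp, F-double-sharp, A-sharp, C-sharp, E-sharp, G-double-sharp, B-sharp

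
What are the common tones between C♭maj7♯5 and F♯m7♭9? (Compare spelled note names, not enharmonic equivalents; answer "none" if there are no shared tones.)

G

C♭maj7♯5: C♭ E♭ G B♭
F♯m7♭9: F♯ A C♯ E G
Common to both → G.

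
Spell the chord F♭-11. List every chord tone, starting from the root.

Fb  Abb  Cb  Ebb  Gb  Bbb

F♭-11: minor eleventh on Fb.
- root: Fb
- minor 3rd: Abb
- perfect 5th: Cb
- minor 7th: Ebb
- major 9th: Gb
- perfect 11th: Bbb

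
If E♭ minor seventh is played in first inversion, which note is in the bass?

Gb

E♭ minor seventh = Eb–Gb–Bb–Db. First inversion → third in the bass = Gb.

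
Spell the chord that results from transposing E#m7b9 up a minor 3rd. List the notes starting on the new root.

E# up a minor 3rd → G#. New chord: G# minor seventh flat nine.
root → G#
3rd (minor 3rd) → B
5th (perfect 5th) → D#
7th (minor 7th) → F#
9th (minor 9th) → A

G#  B  D#  F#  A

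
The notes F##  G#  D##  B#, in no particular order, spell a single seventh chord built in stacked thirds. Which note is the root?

G#

Arranged so that each adjacent pair is a third by letter name: G# – B# – D## – F##.
The bottom of that stack, G#, is the root (this is G# augmented major seventh).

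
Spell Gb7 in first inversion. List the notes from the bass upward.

Gb7 = Gb–Bb–Db–Fb; first inversion → third (Bb) lowest.

Bb  Db  Fb  Gb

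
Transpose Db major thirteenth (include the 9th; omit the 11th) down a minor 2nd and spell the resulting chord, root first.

Db down a minor 2nd → C. New chord: C major thirteenth.
root → C
3rd (major 3rd) → E
5th (perfect 5th) → G
7th (major 7th) → B
9th (major 9th) → D
13th (major 13th) → A

C E G B D A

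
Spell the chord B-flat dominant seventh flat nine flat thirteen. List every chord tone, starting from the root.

B-flat, D, F, A-flat, C-flat, G-flat

B-flat dominant seventh flat nine flat thirteen is a dominant seventh flat nine flat thirteen built on B-flat.
Root: B-flat
Major 3rd (3rd): D
Perfect 5th (5th): F
Minor 7th (7th): A-flat
Minor 9th (9th): C-flat
Minor 13th (13th): G-flat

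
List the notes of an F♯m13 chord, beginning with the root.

Root F#, quality minor thirteenth:
Root: F#
Minor 3rd (3rd): A
Perfect 5th (5th): C#
Minor 7th (7th): E
Major 9th (9th): G#
Perfect 11th (11th): B
Major 13th (13th): D#

F#  A  C#  E  G#  B  D#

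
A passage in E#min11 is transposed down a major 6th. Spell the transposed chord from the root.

A major 6th down from E♯ is G♯, so the new chord is G♯ minor eleventh.
Root: G♯
Minor 3rd (3rd): B
Perfect 5th (5th): D♯
Minor 7th (7th): F♯
Major 9th (9th): A♯
Perfect 11th (11th): C♯

G♯, B, D♯, F♯, A♯, C♯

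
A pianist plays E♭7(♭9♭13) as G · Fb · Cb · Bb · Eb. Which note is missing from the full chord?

The full E♭7(♭9♭13) chord is Eb, G, Bb, Db, Fb, Cb.
Comparing with the voicing, the minor 7th (7th) — Db — is absent.

Db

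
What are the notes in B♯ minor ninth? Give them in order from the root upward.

B# – D# – F## – A# – C##

Root B#, quality minor ninth:
- root: B#
- minor 3rd: D#
- perfect 5th: F##
- minor 7th: A#
- major 9th: C##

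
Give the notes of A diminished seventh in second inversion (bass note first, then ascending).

E-flat – G-flat – A – C

In root position, A diminished seventh is A–C–E-flat–G-flat.
Second inversion puts the fifth (E-flat) in the bass.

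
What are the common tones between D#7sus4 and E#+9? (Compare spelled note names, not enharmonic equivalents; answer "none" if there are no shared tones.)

D♯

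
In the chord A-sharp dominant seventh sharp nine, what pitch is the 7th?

Root of A-sharp dominant seventh sharp nine = A-sharp. The 7th is a minor 7th: A-sharp up a minor 7th → G-sharp.

G-sharp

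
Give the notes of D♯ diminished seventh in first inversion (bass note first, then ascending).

In root position, D♯ diminished seventh is D#–F#–A–C.
First inversion puts the third (F#) in the bass.

F# – A – C – D#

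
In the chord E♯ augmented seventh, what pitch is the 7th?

D-sharp

Root of E♯ augmented seventh = E-sharp. The 7th is a minor 7th: E-sharp up a minor 7th → D-sharp.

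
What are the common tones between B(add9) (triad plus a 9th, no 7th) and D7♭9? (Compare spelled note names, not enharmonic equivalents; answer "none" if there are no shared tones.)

B(add9): B D# F# C#
D7♭9: D F# A C Eb
Common to both → F#.

F#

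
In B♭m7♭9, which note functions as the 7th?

B♭m7♭9 is built on B♭; its 7th is a minor 7th above the root.
A seventh above B uses the letter A, and the minor 7th above B♭ is A♭.

A♭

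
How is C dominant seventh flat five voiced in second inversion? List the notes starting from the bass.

G-flat – B-flat – C – E

C dominant seventh flat five = C–E–G-flat–B-flat; second inversion → fifth (G-flat) lowest.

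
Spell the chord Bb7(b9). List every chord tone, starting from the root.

Root Bb, quality dominant seventh flat nine:
Root: Bb
Major 3rd (3rd): D
Perfect 5th (5th): F
Minor 7th (7th): Ab
Minor 9th (9th): Cb

Bb  D  F  Ab  Cb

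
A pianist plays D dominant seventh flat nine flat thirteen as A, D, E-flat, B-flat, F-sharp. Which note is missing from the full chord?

C

D dominant seventh flat nine flat thirteen = D, F-sharp, A, C, E-flat, B-flat. The voicing lacks the 7th (minor 7th), C.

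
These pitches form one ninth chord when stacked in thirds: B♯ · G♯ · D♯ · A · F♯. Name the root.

G♯

Arranged so that each adjacent pair is a third by letter name: G♯ – B♯ – D♯ – F♯ – A.
The bottom of that stack, G♯, is the root (this is G♯ dominant seventh flat nine).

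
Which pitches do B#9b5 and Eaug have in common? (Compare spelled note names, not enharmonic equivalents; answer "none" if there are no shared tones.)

B#9b5 = B#, D##, F#, A#, C##.
Eaug = E, G#, B#.
Shared: B#.

B#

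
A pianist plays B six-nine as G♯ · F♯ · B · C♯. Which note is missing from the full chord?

B six-nine = B, D♯, F♯, G♯, C♯. The voicing lacks the 3rd (major 3rd), D♯.

D♯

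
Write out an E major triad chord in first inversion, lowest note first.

G♯  B  E

E major triad = E–G♯–B; first inversion → third (G♯) lowest.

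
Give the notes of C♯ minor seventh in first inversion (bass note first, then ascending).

E, G-sharp, B, C-sharp

C♯ minor seventh = C-sharp–E–G-sharp–B; first inversion → third (E) lowest.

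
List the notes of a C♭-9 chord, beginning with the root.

Cb Ebb Gb Bbb Db

C♭-9 is a minor ninth built on Cb.
Root: Cb
Minor 3rd (3rd): Ebb
Perfect 5th (5th): Gb
Minor 7th (7th): Bbb
Major 9th (9th): Db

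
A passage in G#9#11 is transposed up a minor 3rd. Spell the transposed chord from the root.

A minor 3rd up from G# is B, so the new chord is B dominant ninth sharp eleven.
B — root
D# — major 3rd
F# — perfect 5th
A — minor 7th
C# — major 9th
E# — augmented 11th

B – D# – F# – A – C# – E#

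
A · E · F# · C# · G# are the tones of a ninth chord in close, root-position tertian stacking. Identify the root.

F#

Arranged so that each adjacent pair is a third by letter name: F# – A – C# – E – G#.
The bottom of that stack, F#, is the root (this is F# minor ninth).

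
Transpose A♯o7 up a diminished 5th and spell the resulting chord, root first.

E  G  Bb  Db

A# up a diminished 5th → E. New chord: E diminished seventh.
Root: E
Minor 3rd (3rd): G
Diminished 5th (5th): Bb
Diminished 7th (7th): Db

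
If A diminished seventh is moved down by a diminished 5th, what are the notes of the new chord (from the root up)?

Transposed root: A → D-sharp (diminished 5th down). So we spell D-sharp diminished seventh:
D-sharp — root
F-sharp — minor 3rd
A — diminished 5th
C — diminished 7th

D-sharp, F-sharp, A, C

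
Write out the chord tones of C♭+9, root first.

Cb, Eb, G, Bbb, Db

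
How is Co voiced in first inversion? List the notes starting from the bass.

Eb, Gb, C

Co = C–Eb–Gb; first inversion → third (Eb) lowest.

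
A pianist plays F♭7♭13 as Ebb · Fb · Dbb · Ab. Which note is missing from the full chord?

The full F♭7♭13 chord is Fb, Ab, Cb, Ebb, Dbb.
Comparing with the voicing, the perfect 5th (5th) — Cb — is absent.

Cb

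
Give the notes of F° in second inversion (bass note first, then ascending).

Cb – F – Ab

In root position, F° is F–Ab–Cb.
Second inversion puts the fifth (Cb) in the bass.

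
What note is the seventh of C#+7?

Root of C#+7 = C#. The 7th is a minor 7th: C# up a minor 7th → B.

B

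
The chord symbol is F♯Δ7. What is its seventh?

E♯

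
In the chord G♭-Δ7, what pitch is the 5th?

G♭-Δ7 is built on Gb; its 5th is a perfect 5th above the root.
A fifth above G uses the letter D, and the perfect 5th above Gb is Db.

Db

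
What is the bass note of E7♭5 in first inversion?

E7♭5 = E–G#–Bb–D. First inversion → third in the bass = G#.

G#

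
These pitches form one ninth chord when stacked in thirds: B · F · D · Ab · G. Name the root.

Stacking in thirds gives G – B – D – F – Ab, so G is the root — G dominant seventh flat nine.

G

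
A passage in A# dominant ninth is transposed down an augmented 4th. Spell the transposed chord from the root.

E, G#, B, D, F#

Transposed root: A# → E (augmented 4th down). So we spell E dominant ninth:
Root: E
Major 3rd (3rd): G#
Perfect 5th (5th): B
Minor 7th (7th): D
Major 9th (9th): F#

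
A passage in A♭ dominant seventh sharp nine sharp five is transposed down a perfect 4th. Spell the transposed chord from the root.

Eb, G, B, Db, F#

Ab down a perfect 4th → Eb. New chord: Eb dominant seventh sharp nine sharp five.
root → Eb
3rd (major 3rd) → G
5th (augmented 5th) → B
7th (minor 7th) → Db
9th (augmented 9th) → F#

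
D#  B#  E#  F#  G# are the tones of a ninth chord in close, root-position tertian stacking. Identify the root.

E#

Stacking in thirds gives E# – G# – B# – D# – F#, so E# is the root — E# minor seventh flat nine.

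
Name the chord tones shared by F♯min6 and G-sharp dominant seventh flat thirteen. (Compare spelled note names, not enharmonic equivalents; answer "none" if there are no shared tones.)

F♯min6: F# A C# D#
G-sharp dominant seventh flat thirteen: G# B# D# F# E
Common to both → F#, D#.

F#, D#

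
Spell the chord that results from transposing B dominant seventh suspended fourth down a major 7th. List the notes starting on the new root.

C – F – G – Bb

Transposed root: B → C (major 7th down). So we spell C dominant seventh suspended fourth:
- root: C
- perfect 4th: F
- perfect 5th: G
- minor 7th: Bb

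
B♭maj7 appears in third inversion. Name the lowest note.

A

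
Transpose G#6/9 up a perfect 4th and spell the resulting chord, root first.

Transposed root: G# → C# (perfect 4th up). So we spell C# six-nine:
C# — root
E# — major 3rd
G# — perfect 5th
A# — major 6th
D# — major 9th

C#, E#, G#, A#, D#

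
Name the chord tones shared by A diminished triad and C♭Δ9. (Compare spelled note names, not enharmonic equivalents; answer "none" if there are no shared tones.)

Eb

A diminished triad: A C Eb
C♭Δ9: Cb Eb Gb Bb Db
Common to both → Eb.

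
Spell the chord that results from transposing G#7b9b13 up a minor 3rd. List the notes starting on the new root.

Transposed root: G# → B (minor 3rd up). So we spell B dominant seventh flat nine flat thirteen:
root → B
3rd (major 3rd) → D#
5th (perfect 5th) → F#
7th (minor 7th) → A
9th (minor 9th) → C
13th (minor 13th) → G

B – D# – F# – A – C – G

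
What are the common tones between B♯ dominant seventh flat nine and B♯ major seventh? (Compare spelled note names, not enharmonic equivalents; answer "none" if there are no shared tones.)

B-sharp  D-double-sharp  F-double-sharp

B♯ dominant seventh flat nine = B-sharp, D-double-sharp, F-double-sharp, A-sharp, C-sharp.
B♯ major seventh = B-sharp, D-double-sharp, F-double-sharp, A-double-sharp.
Shared: B-sharp, D-double-sharp, F-double-sharp.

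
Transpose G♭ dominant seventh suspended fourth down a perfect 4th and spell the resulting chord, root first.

G-flat down a perfect 4th → D-flat. New chord: D-flat dominant seventh suspended fourth.
root → D-flat
4th (perfect 4th) → G-flat
5th (perfect 5th) → A-flat
7th (minor 7th) → C-flat

D-flat, G-flat, A-flat, C-flat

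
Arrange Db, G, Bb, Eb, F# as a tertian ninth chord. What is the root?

Eb

Arranged so that each adjacent pair is a third by letter name: Eb – G – Bb – Db – F#.
The bottom of that stack, Eb, is the root (this is Eb dominant seventh sharp nine).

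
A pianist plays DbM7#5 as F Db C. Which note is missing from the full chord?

DbM7#5 = Db, F, A, C. The voicing lacks the 5th (augmented 5th), A.

A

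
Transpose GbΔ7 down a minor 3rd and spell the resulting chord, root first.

Gb down a minor 3rd → Eb. New chord: Eb major seventh.
root → Eb
3rd (major 3rd) → G
5th (perfect 5th) → Bb
7th (major 7th) → D

Eb, G, Bb, D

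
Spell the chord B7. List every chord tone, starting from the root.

B, D♯, F♯, A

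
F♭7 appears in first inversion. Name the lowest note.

F♭7 = F♭–A♭–C♭–E𝄫. First inversion → third in the bass = A♭.

A♭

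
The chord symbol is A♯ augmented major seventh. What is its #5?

E-double-sharp

A♯ augmented major seventh is built on A-sharp; its 5th is an augmented 5th above the root.
A fifth above A uses the letter E, and the augmented 5th above A-sharp is E-double-sharp.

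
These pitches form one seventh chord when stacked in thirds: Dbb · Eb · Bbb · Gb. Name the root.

Arranged so that each adjacent pair is a third by letter name: Eb – Gb – Bbb – Dbb.
The bottom of that stack, Eb, is the root (this is Eb diminished seventh).

Eb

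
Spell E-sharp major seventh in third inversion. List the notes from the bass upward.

E-sharp major seventh = E#–G##–B#–D##; third inversion → seventh (D##) lowest.

D##  E#  G##  B#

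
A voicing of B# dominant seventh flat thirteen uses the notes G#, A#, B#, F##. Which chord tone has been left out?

B# dominant seventh flat thirteen = B#, D##, F##, A#, G#. The voicing lacks the 3rd (major 3rd), D##.

D##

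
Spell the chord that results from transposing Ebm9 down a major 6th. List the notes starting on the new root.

Gb – Bbb – Db – Fb – Ab

A major 6th down from Eb is Gb, so the new chord is Gb minor ninth.
root → Gb
3rd (minor 3rd) → Bbb
5th (perfect 5th) → Db
7th (minor 7th) → Fb
9th (major 9th) → Ab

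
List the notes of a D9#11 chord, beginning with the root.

D  F#  A  C  E  G#

D9#11 is a dominant ninth sharp eleven built on D.
Root: D
Major 3rd (3rd): F#
Perfect 5th (5th): A
Minor 7th (7th): C
Major 9th (9th): E
Augmented 11th (11th): G#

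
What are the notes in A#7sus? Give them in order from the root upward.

Root A#, quality dominant seventh suspended fourth:
Root: A#
Perfect 4th (4th): D#
Perfect 5th (5th): E#
Minor 7th (7th): G#

A#, D#, E#, G#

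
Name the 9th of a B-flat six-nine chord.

C

Root of B-flat six-nine = Bb. The 9th is a major 9th: Bb up a major 9th → C.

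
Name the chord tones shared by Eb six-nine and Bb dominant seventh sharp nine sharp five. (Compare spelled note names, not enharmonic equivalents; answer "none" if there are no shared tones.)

Eb six-nine = E-flat, G, B-flat, C, F.
Bb dominant seventh sharp nine sharp five = B-flat, D, F-sharp, A-flat, C-sharp.
Shared: B-flat.

B-flat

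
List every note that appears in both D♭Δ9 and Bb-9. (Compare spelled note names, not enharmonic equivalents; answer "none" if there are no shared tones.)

Db F Ab C

D♭Δ9 = Db, F, Ab, C, Eb.
Bb-9 = Bb, Db, F, Ab, C.
Shared: Db, F, Ab, C.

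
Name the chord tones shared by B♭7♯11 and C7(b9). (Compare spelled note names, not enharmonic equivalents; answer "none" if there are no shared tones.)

B♭7♯11: Bb D F Ab E
C7(b9): C E G Bb Db
Common to both → Bb, E.

Bb, E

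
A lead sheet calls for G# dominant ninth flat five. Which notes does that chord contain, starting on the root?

G# dominant ninth flat five is a dominant ninth flat five built on G#.
root → G#
3rd (major 3rd) → B#
5th (diminished 5th) → D
7th (minor 7th) → F#
9th (major 9th) → A#

G#, B#, D, F#, A#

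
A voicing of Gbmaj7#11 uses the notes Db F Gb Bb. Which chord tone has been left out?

C

Gbmaj7#11 = Gb, Bb, Db, F, C. The voicing lacks the 11th (augmented 11th), C.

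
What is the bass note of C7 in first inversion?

E

C7 in root position is C–E–G–Bb.
First inversion places the third in the bass, which is E.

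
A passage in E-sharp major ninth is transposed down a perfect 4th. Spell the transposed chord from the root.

B-sharp, D-double-sharp, F-double-sharp, A-double-sharp, C-double-sharp

Transposed root: E-sharp → B-sharp (perfect 4th down). So we spell B-sharp major ninth:
B-sharp — root
D-double-sharp — major 3rd
F-double-sharp — perfect 5th
A-double-sharp — major 7th
C-double-sharp — major 9th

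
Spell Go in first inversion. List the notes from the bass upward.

B♭ D♭ G

Go = G–B♭–D♭; first inversion → third (B♭) lowest.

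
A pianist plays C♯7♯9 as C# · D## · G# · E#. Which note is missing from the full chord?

The full C♯7♯9 chord is C#, E#, G#, B, D##.
Comparing with the voicing, the minor 7th (7th) — B — is absent.

B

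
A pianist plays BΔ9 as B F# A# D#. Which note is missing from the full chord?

C#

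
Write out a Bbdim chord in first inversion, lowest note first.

Bbdim = Bb–Db–Fb; first inversion → third (Db) lowest.

Db  Fb  Bb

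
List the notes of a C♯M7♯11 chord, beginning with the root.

C♯, E♯, G♯, B♯, F𝄪

C♯M7♯11 is a major seventh sharp eleven built on C♯.
- root: C♯
- major 3rd: E♯
- perfect 5th: G♯
- major 7th: B♯
- augmented 11th: F𝄪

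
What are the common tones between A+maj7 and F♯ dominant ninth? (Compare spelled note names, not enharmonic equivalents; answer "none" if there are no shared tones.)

C#, G#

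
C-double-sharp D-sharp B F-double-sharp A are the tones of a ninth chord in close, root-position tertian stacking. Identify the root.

Stacking in thirds gives B – D-sharp – F-double-sharp – A – C-double-sharp, so B is the root — B dominant seventh sharp nine sharp five.

B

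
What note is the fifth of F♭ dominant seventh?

F♭ dominant seventh is built on Fb; its 5th is a perfect 5th above the root.
A fifth above F uses the letter C, and the perfect 5th above Fb is Cb.

Cb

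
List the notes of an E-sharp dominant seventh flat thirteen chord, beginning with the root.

E#, G##, B#, D#, C#

E-sharp dominant seventh flat thirteen: dominant seventh flat thirteen on E#.
E# — root
G## — major 3rd
B# — perfect 5th
D# — minor 7th
C# — minor 13th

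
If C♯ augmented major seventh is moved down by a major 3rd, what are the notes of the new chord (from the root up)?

A, C-sharp, E-sharp, G-sharp

A major 3rd down from C-sharp is A, so the new chord is A augmented major seventh.
Root: A
Major 3rd (3rd): C-sharp
Augmented 5th (5th): E-sharp
Major 7th (7th): G-sharp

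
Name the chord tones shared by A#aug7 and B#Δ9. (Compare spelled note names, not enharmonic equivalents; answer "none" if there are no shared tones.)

A#aug7 = A#, C##, E##, G#.
B#Δ9 = B#, D##, F##, A##, C##.
Shared: C##.

C##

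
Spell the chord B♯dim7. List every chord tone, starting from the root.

B♯dim7: diminished seventh on B#.
Root: B#
Minor 3rd (3rd): D#
Diminished 5th (5th): F#
Diminished 7th (7th): A

B# – D# – F# – A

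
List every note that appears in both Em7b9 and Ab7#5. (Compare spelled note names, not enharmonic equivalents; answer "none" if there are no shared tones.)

E

Em7b9 = E, G, B, D, F.
Ab7#5 = Ab, C, E, Gb.
Shared: E.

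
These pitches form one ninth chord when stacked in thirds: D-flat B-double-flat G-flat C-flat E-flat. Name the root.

C-flat

Arranged so that each adjacent pair is a third by letter name: C-flat – E-flat – G-flat – B-double-flat – D-flat.
The bottom of that stack, C-flat, is the root (this is C-flat dominant ninth).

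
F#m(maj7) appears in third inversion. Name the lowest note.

E#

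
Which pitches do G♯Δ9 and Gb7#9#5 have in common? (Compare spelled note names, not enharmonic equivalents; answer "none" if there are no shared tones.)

G♯Δ9: G# B# D# F## A#
Gb7#9#5: Gb Bb D Fb A
Common to both → none.

none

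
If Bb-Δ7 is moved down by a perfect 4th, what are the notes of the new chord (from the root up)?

F – Ab – C – E

A perfect 4th down from Bb is F, so the new chord is F minor-major seventh.
root → F
3rd (minor 3rd) → Ab
5th (perfect 5th) → C
7th (major 7th) → E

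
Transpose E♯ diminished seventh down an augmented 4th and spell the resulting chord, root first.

E-sharp down an augmented 4th → B. New chord: B diminished seventh.
root → B
3rd (minor 3rd) → D
5th (diminished 5th) → F
7th (diminished 7th) → A-flat

B  D  F  A-flat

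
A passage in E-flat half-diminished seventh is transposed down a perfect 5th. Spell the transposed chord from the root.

A perfect 5th down from E♭ is A♭, so the new chord is A♭ half-diminished seventh.
- root: A♭
- minor 3rd: C♭
- diminished 5th: E𝄫
- minor 7th: G♭

A♭ – C♭ – E𝄫 – G♭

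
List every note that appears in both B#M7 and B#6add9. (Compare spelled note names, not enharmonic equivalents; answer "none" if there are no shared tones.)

B#M7: B# D## F## A##
B#6add9: B# D## F## G## C##
Common to both → B#, D##, F##.

B#  D##  F##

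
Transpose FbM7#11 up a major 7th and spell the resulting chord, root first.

A major 7th up from F♭ is E♭, so the new chord is E♭ major seventh sharp eleven.
Root: E♭
Major 3rd (3rd): G
Perfect 5th (5th): B♭
Major 7th (7th): D
Augmented 11th (11th): A

E♭, G, B♭, D, A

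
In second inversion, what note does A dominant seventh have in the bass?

E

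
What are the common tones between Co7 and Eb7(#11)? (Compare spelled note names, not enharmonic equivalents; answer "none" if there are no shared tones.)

Co7 = C, Eb, Gb, Bbb.
Eb7(#11) = Eb, G, Bb, Db, A.
Shared: Eb.

Eb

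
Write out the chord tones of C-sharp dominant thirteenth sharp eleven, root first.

C-sharp dominant thirteenth sharp eleven: dominant thirteenth sharp eleven on C-sharp.
C-sharp — root
E-sharp — major 3rd
G-sharp — perfect 5th
B — minor 7th
D-sharp — major 9th
F-double-sharp — augmented 11th
A-sharp — major 13th

C-sharp  E-sharp  G-sharp  B  D-sharp  F-double-sharp  A-sharp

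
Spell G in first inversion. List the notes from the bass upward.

In root position, G is G–B–D.
First inversion puts the third (B) in the bass.

B, D, G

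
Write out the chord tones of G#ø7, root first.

G♯, B, D, F♯

G#ø7 is a half-diminished seventh built on G♯.
G♯ — root
B — minor 3rd
D — diminished 5th
F♯ — minor 7th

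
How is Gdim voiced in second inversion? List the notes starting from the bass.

In root position, Gdim is G–Bb–Db.
Second inversion puts the fifth (Db) in the bass.

Db  G  Bb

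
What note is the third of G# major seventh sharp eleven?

G# major seventh sharp eleven is built on G-sharp; its 3rd is a major 3rd above the root.
A third above G uses the letter B, and the major 3rd above G-sharp is B-sharp.

B-sharp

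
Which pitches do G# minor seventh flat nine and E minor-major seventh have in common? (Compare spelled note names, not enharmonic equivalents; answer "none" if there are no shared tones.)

B – D-sharp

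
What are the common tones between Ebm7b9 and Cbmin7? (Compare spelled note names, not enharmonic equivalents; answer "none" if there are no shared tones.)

Ebm7b9: Eb Gb Bb Db Fb
Cbmin7: Cb Ebb Gb Bbb
Common to both → Gb.

Gb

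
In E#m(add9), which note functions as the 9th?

F##

E#m(add9) is built on E#; its 9th is a major 9th above the root.
A second above E uses the letter F, and the major 9th above E# is F##.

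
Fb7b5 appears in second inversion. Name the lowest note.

Cbb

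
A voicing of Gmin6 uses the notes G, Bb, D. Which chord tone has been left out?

E

The full Gmin6 chord is G, Bb, D, E.
Comparing with the voicing, the major 6th (6th) — E — is absent.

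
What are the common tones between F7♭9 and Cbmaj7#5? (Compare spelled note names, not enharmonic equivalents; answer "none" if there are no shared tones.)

Eb

F7♭9: F A C Eb Gb
Cbmaj7#5: Cb Eb G Bb
Common to both → Eb.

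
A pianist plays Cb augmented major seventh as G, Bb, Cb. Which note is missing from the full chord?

Cb augmented major seventh = Cb, Eb, G, Bb. The voicing lacks the 3rd (major 3rd), Eb.

Eb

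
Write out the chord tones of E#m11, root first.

Root E#, quality minor eleventh:
Root: E#
Minor 3rd (3rd): G#
Perfect 5th (5th): B#
Minor 7th (7th): D#
Major 9th (9th): F##
Perfect 11th (11th): A#

E#, G#, B#, D#, F##, A#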